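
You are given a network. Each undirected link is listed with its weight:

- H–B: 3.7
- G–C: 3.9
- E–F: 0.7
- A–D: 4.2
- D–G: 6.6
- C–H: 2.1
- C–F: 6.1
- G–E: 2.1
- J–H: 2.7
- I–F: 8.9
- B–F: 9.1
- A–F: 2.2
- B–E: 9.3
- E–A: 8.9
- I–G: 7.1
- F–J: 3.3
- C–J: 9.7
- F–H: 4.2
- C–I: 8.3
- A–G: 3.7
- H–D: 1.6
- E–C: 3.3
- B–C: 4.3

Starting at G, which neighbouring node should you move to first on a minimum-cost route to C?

C

Candidate routes:
G - E - C: 2.1+3.3 = 5.4
G - C: 3.9 = 3.9
Cheapest is G - C at 3.9.
So from G the first move is to C.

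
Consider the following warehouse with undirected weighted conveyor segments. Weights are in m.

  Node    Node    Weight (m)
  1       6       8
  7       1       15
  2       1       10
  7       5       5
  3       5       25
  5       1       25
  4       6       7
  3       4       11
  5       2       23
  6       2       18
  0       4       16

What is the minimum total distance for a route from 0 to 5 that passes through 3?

52 m

Best 0 to 3: 0–4–3 costing 27
Shortest 3→5: 3–5 = 25
Total via 3: 27 + 25 = 52 m.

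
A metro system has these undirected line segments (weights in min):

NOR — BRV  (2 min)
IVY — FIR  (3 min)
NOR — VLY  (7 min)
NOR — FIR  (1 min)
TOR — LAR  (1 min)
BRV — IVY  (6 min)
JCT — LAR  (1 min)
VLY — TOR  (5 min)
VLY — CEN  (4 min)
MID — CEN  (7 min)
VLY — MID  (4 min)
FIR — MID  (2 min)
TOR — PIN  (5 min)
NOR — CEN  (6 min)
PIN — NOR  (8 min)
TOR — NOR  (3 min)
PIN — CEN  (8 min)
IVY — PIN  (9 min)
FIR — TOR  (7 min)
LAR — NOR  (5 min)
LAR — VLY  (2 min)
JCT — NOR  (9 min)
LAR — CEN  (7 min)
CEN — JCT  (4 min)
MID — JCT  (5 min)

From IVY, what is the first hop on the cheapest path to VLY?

Compare a few routes:
IVY–FIR–NOR–TOR–LAR–VLY: 3+1+3+1+2 = 10
IVY–FIR–NOR–LAR–VLY: 3+1+5+2 = 11
IVY–FIR–MID–VLY: 3+2+4 = 9
Cheapest is IVY–FIR–MID–VLY at 9 min.
So from IVY the first move is to FIR.

FIR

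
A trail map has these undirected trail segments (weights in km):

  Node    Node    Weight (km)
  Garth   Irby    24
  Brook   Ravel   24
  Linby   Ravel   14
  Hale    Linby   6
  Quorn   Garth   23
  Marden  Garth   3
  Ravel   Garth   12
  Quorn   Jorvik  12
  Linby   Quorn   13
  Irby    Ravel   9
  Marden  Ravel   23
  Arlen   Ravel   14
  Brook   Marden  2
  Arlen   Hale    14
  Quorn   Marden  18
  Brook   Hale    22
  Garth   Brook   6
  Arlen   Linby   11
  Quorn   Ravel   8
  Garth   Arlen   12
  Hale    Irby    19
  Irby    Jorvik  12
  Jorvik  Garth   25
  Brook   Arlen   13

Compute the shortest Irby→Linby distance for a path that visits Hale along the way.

25 km

Shortest Irby→Hale: Irby–Hale = 19
Best Hale to Linby: Hale–Linby costing 6
Total via Hale: 19 + 6 = 25 km.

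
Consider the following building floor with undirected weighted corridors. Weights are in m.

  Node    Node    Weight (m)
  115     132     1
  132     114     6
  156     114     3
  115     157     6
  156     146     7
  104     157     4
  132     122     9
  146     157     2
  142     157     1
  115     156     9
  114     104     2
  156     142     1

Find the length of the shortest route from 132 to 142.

8 m

Running Dijkstra from 132:
132: 0
115: 1  (via 132)
114: 6  (via 132)
157: 7  (via 115)
142: 8  (via 157)
Shortest route: 132–115–157–142 = 8 m.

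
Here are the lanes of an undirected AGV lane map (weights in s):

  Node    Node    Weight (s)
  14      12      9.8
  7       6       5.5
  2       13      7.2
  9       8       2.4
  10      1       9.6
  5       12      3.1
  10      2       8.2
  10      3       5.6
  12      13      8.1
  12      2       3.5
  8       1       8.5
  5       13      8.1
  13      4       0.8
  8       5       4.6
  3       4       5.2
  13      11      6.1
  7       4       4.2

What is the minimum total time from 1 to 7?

Shortest distances from 1:
1: 0
8: 8.5  (via 1)
10: 9.6  (via 1)
9: 10.9  (via 8)
5: 13.1  (via 8)
3: 15.2  (via 10)
12: 16.2  (via 5)
2: 17.8  (via 10)
4: 20.4  (via 3)
13: 21.2  (via 5)
7: 24.6  (via 4)
Shortest route: 1 → 10 → 3 → 4 → 7 = 24.6 s.

24.6 s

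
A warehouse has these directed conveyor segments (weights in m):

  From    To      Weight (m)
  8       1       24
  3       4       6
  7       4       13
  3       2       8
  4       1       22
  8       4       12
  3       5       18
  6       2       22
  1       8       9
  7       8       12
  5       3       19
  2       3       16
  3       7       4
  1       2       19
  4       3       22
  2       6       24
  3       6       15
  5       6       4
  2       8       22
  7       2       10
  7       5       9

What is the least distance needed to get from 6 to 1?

Candidate routes:
6 → 2 → 8 → 1: 22+22+24 = 68
6 → 2 → 3 → 7 → 4 → 1: 22+16+4+13+22 = 77
6 → 2 → 8 → 4 → 1: 22+22+12+22 = 78
6 → 2 → 3 → 4 → 1: 22+16+6+22 = 66
Cheapest is 6 → 2 → 3 → 4 → 1 at 66 m.

66 m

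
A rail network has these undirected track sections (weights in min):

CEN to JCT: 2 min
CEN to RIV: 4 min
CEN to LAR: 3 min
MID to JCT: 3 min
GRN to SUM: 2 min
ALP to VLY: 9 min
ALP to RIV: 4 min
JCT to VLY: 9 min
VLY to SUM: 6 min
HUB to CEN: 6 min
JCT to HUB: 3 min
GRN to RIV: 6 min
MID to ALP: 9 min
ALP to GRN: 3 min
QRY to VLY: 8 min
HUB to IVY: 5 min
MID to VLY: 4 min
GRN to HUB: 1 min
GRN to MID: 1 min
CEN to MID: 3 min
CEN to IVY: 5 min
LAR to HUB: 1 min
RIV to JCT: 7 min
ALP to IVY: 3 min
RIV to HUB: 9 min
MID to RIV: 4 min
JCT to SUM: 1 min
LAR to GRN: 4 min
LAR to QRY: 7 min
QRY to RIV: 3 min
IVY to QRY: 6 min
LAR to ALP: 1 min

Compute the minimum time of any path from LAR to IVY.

4 min

Settle nodes by increasing distance from LAR:
LAR: 0
ALP: 1  (via LAR)
HUB: 1  (via LAR)
GRN: 2  (via HUB)
MID: 3  (via GRN)
CEN: 3  (via LAR)
SUM: 4  (via GRN)
JCT: 4  (via HUB)
IVY: 4  (via ALP)
Shortest route: LAR–ALP–IVY = 4 min.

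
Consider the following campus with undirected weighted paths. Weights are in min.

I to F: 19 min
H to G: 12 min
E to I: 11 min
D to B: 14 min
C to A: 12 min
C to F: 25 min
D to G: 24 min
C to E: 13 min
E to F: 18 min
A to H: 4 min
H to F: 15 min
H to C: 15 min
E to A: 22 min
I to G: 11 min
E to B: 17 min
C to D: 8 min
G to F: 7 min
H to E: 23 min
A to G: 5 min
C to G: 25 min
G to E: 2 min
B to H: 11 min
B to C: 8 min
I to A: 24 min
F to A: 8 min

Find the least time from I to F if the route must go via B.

51 min

Best I to B: I → E → B costing 28
Shortest B→F: B → H → A → F = 23
Total via B: 28 + 23 = 51 min.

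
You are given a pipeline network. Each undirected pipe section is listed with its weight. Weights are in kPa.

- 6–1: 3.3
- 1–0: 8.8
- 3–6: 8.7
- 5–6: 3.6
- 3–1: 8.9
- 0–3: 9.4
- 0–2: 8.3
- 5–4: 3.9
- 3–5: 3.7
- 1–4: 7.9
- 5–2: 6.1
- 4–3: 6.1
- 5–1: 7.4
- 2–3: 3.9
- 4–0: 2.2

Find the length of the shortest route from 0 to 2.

8.3 kPa

Shortest distances from 0:
0: 0
4: 2.2  (via 0)
5: 6.1  (via 4)
2: 8.3  (via 0)
Shortest route: 0 → 2 = 8.3 kPa.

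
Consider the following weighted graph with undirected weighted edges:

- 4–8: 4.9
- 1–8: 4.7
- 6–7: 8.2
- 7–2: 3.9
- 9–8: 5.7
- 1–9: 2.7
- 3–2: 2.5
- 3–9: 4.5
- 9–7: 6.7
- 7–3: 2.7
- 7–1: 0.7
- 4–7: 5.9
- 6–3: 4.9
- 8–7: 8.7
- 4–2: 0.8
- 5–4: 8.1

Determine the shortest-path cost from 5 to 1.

13.5

Shortest distances from 5:
5: 0
4: 8.1  (via 5)
2: 8.9  (via 4)
3: 11.4  (via 2)
7: 12.8  (via 2)
8: 13  (via 4)
1: 13.5  (via 7)
Shortest route: 5 → 4 → 2 → 7 → 1 = 13.5.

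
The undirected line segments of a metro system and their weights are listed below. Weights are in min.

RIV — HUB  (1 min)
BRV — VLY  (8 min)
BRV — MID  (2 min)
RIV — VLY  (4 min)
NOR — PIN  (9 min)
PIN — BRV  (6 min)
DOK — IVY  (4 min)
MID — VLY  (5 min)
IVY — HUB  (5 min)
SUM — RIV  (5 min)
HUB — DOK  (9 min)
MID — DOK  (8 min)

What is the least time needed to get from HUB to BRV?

12 min

Enumerating some paths:
HUB → IVY → DOK → MID → BRV: 5+4+8+2 = 19
HUB → RIV → VLY → MID → BRV: 1+4+5+2 = 12
HUB → DOK → MID → BRV: 9+8+2 = 19
HUB → RIV → VLY → BRV: 1+4+8 = 13
The minimum is 12 min via HUB → RIV → VLY → MID → BRV.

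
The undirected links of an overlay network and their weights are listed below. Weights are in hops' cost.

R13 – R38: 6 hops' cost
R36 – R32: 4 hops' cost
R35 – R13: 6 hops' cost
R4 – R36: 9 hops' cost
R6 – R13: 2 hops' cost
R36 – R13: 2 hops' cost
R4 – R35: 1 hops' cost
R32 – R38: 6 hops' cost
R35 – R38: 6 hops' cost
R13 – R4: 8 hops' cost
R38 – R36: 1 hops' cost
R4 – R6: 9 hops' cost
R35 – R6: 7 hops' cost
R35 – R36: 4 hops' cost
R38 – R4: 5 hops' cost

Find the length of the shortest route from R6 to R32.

Candidate routes:
R6 → R13 → R36 → R32: 2+2+4 = 8
R6 → R13 → R36 → R38 → R32: 2+2+1+6 = 11
Cheapest is R6 → R13 → R36 → R32 at 8 hops' cost.

8 hops' cost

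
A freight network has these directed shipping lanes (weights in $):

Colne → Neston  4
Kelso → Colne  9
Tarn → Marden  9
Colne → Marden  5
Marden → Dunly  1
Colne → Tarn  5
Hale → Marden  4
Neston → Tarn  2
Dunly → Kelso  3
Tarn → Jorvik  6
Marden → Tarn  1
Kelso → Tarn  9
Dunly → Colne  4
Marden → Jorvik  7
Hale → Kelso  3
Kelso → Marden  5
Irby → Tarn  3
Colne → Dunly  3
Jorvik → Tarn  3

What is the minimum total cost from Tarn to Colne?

Settle nodes by increasing distance from Tarn:
Tarn: 0
Jorvik: 6  (via Tarn)
Marden: 9  (via Tarn)
Dunly: 10  (via Marden)
Kelso: 13  (via Dunly)
Colne: 14  (via Dunly)
Shortest route: Tarn → Marden → Dunly → Colne = $14.

$14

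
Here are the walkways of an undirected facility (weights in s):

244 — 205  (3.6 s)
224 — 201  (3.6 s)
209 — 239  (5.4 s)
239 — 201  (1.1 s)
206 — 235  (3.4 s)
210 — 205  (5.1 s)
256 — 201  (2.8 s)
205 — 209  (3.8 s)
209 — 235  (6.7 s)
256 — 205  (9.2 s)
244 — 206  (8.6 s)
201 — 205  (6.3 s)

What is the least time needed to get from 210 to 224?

Compare a few routes:
210–205–201–224: 5.1+6.3+3.6 = 15
210–205–209–239–201–224: 5.1+3.8+5.4+1.1+3.6 = 19
The minimum is 15 s via 210–205–201–224.

15 s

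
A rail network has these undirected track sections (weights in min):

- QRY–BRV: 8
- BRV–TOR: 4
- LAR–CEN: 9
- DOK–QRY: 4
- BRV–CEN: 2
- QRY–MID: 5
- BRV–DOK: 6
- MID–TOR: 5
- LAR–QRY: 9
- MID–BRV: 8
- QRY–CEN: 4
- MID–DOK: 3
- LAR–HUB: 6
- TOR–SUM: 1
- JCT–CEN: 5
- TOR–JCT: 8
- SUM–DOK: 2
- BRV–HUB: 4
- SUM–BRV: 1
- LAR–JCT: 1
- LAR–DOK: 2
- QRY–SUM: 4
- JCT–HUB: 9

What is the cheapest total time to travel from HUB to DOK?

7 min

Running Dijkstra from HUB:
HUB: 0
BRV: 4  (via HUB)
SUM: 5  (via BRV)
TOR: 6  (via SUM)
LAR: 6  (via HUB)
CEN: 6  (via BRV)
JCT: 7  (via LAR)
DOK: 7  (via SUM)
Shortest route: HUB → BRV → SUM → DOK = 7 min.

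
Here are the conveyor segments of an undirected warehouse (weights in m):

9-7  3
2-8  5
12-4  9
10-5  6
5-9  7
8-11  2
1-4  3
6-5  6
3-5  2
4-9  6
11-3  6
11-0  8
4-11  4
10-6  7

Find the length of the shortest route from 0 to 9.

18 m

Candidate routes:
0 - 11 - 4 - 9: 8+4+6 = 18
0 - 11 - 3 - 5 - 9: 8+6+2+7 = 23
The minimum is 18 m via 0 - 11 - 4 - 9.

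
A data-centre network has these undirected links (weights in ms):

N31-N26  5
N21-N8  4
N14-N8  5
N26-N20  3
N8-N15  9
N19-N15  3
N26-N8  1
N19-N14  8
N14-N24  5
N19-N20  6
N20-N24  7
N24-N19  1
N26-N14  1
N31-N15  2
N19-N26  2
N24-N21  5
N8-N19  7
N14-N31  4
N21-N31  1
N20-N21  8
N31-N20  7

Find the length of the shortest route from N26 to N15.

Shortest distances from N26:
N26: 0
N8: 1  (via N26)
N14: 1  (via N26)
N19: 2  (via N26)
N24: 3  (via N19)
N20: 3  (via N26)
N31: 5  (via N26)
N15: 5  (via N19)
Shortest route: N26 → N19 → N15 = 5 ms.

5 ms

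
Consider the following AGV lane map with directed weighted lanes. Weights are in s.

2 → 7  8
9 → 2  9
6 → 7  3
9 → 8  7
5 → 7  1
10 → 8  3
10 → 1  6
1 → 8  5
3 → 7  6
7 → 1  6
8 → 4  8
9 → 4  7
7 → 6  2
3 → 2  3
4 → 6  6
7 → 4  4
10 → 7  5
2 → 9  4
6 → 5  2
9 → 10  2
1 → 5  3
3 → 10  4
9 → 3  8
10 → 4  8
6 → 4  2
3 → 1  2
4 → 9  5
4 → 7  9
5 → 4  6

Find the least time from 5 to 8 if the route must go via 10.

Best 5 to 10: 5–7–4–9–10 costing 12
Shortest 10→8: 10–8 = 3
Total via 10: 12 + 3 = 15 s.

15 s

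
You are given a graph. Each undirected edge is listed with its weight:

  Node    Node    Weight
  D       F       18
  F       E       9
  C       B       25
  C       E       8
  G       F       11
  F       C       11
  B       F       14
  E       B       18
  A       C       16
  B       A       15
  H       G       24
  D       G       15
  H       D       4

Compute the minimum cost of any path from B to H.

36

Compare a few routes:
B–E–F–D–H: 18+9+18+4 = 49
B–F–D–H: 14+18+4 = 36
B–F–G–D–H: 14+11+15+4 = 44
B–F–G–H: 14+11+24 = 49
The minimum is 36 via B–F–D–H.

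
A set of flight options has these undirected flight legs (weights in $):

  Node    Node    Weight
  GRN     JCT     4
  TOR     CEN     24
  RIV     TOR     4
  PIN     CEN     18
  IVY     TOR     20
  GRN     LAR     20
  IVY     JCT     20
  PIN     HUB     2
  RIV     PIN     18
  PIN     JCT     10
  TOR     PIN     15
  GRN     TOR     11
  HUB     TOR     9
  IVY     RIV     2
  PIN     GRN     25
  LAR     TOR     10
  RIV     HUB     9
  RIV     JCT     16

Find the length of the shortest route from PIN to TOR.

Candidate routes:
PIN - HUB - TOR: 2+9 = 11
PIN - TOR: 15 = 15
Cheapest is PIN - HUB - TOR at $11.

$11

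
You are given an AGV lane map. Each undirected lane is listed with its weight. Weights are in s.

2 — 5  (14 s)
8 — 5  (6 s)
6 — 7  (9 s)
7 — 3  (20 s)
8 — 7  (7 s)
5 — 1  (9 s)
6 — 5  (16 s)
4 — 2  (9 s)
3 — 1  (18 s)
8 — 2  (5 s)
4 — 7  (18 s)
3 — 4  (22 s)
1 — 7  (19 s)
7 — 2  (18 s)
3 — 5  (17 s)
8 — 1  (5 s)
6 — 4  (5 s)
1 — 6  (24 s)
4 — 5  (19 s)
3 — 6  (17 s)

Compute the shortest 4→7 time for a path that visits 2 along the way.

21 s

Shortest 4→2: 4 → 2 = 9
Best 2 to 7: 2 → 8 → 7 costing 12
Total via 2: 9 + 12 = 21 s.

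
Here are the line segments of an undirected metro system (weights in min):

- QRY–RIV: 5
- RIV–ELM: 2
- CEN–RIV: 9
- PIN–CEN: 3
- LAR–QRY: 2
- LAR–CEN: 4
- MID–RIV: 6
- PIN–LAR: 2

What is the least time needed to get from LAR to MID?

Compare a few routes:
LAR → QRY → RIV → MID: 2+5+6 = 13
LAR → CEN → RIV → MID: 4+9+6 = 19
Cheapest is LAR → QRY → RIV → MID at 13 min.

13 min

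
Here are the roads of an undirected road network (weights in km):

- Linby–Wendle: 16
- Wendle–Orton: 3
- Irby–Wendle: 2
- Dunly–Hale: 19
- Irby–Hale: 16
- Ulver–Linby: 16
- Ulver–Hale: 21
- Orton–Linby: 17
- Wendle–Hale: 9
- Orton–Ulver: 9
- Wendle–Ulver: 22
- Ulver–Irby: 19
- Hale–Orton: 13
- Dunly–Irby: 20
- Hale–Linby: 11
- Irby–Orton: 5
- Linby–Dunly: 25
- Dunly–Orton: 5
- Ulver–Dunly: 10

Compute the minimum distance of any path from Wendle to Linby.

Enumerating some paths:
Wendle–Hale–Linby: 9+11 = 20
Wendle–Linby: 16 = 16
Wendle–Orton–Linby: 3+17 = 20
Cheapest is Wendle–Linby at 16 km.

16 km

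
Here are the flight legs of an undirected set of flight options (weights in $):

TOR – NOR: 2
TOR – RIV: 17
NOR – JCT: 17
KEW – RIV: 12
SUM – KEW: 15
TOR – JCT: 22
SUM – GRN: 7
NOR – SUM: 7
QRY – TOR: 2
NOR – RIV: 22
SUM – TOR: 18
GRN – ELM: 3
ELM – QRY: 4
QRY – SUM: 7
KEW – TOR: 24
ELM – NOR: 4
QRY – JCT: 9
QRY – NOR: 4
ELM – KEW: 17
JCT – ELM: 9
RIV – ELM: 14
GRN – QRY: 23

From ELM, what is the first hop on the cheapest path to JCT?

JCT

Compare a few routes:
ELM → NOR → TOR → QRY → JCT: 4+2+2+9 = 17
ELM → JCT: 9 = 9
ELM → QRY → JCT: 4+9 = 13
Cheapest is ELM → JCT at $9.
So from ELM the first move is to JCT.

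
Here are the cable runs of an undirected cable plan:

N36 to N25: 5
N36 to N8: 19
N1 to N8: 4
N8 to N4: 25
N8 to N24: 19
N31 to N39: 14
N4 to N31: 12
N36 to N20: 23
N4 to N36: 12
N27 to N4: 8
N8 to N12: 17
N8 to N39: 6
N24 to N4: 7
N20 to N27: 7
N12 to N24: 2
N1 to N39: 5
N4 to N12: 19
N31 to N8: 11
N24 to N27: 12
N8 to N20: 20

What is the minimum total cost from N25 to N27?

25

Compare a few routes:
N25–N36–N20–N27: 5+23+7 = 35
N25–N36–N4–N12–N24–N27: 5+12+19+2+12 = 50
N25–N36–N4–N24–N27: 5+12+7+12 = 36
N25–N36–N4–N27: 5+12+8 = 25
The minimum is 25 via N25–N36–N4–N27.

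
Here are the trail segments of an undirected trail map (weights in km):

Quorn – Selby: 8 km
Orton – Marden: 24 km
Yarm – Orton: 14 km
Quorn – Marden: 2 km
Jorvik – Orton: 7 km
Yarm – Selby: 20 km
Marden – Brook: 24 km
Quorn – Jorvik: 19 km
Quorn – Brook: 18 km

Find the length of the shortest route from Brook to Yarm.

Shortest distances from Brook:
Brook: 0
Quorn: 18  (via Brook)
Marden: 20  (via Quorn)
Selby: 26  (via Quorn)
Jorvik: 37  (via Quorn)
Orton: 44  (via Marden)
Yarm: 46  (via Selby)
Shortest route: Brook–Quorn–Selby–Yarm = 46 km.

46 km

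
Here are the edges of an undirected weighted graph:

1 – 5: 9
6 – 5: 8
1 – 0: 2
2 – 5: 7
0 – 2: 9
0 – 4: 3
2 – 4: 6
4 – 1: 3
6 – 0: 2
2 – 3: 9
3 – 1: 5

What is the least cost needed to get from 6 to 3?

Enumerating some paths:
6 - 0 - 4 - 1 - 3: 2+3+3+5 = 13
6 - 0 - 4 - 2 - 3: 2+3+6+9 = 20
6 - 0 - 1 - 3: 2+2+5 = 9
6 - 0 - 2 - 3: 2+9+9 = 20
The minimum is 9 via 6 - 0 - 1 - 3.

9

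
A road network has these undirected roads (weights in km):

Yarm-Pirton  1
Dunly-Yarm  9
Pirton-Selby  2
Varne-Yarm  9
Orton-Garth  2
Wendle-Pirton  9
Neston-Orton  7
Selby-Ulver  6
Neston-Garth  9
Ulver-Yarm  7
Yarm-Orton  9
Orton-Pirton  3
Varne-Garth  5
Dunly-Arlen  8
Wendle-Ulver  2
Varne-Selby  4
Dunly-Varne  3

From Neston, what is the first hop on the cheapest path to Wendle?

Orton

Enumerating some paths:
Neston → Orton → Pirton → Yarm → Ulver → Wendle: 7+3+1+7+2 = 20
Neston → Orton → Pirton → Selby → Ulver → Wendle: 7+3+2+6+2 = 20
Neston → Orton → Pirton → Wendle: 7+3+9 = 19
Neston → Garth → Orton → Pirton → Wendle: 9+2+3+9 = 23
The minimum is 19 km via Neston → Orton → Pirton → Wendle.
So from Neston the first move is to Orton.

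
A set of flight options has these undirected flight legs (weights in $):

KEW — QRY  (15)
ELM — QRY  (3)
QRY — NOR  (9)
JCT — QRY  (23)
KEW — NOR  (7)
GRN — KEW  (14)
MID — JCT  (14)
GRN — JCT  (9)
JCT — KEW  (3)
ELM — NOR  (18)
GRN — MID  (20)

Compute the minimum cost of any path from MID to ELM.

Candidate routes:
MID - JCT - KEW - NOR - QRY - ELM: 14+3+7+9+3 = 36
MID - JCT - KEW - QRY - ELM: 14+3+15+3 = 35
Cheapest is MID - JCT - KEW - QRY - ELM at $35.

$35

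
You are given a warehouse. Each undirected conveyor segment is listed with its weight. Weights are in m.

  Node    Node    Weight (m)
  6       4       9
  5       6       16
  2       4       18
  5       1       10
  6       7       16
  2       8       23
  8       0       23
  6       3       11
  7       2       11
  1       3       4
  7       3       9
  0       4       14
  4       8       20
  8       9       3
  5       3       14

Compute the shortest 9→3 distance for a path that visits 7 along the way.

46 m

Shortest 9→7: 9–8–2–7 = 37
Shortest 7→3: 7–3 = 9
Total via 7: 37 + 9 = 46 m.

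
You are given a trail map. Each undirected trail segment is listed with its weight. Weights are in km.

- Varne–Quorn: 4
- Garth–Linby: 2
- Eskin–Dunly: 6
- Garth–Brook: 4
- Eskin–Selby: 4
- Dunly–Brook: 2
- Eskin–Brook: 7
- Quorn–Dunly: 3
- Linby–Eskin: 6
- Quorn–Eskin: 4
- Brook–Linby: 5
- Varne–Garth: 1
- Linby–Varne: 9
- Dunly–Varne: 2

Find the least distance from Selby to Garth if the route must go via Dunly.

Shortest Selby→Dunly: Selby → Eskin → Dunly = 10
Best Dunly to Garth: Dunly → Varne → Garth costing 3
Total via Dunly: 10 + 3 = 13 km.

13 km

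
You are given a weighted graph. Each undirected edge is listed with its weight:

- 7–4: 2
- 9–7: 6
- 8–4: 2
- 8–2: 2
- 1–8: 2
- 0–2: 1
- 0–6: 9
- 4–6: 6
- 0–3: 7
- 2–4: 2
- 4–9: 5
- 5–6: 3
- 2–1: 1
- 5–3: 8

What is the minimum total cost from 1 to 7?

5

Running Dijkstra from 1:
1: 0
2: 1  (via 1)
0: 2  (via 2)
8: 2  (via 1)
4: 3  (via 2)
7: 5  (via 4)
Shortest route: 1–2–4–7 = 5.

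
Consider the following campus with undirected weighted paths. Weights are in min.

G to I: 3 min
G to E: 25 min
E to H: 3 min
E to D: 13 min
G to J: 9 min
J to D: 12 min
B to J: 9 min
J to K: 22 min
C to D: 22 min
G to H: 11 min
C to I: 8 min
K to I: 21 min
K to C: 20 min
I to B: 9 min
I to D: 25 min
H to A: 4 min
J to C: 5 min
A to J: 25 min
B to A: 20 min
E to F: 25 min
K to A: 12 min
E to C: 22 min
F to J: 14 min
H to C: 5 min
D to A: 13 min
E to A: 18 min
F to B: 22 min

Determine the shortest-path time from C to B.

Candidate routes:
C–I–B: 8+9 = 17
C–J–G–I–B: 5+9+3+9 = 26
C–J–B: 5+9 = 14
The minimum is 14 min via C–J–B.

14 min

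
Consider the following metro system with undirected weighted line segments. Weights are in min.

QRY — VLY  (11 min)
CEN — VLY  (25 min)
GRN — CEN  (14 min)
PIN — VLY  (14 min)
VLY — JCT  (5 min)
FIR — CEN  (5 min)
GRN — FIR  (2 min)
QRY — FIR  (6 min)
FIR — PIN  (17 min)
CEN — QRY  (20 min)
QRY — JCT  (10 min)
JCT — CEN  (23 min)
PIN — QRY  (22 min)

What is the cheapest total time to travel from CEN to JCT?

Compare a few routes:
CEN → JCT: 23 = 23
CEN → FIR → QRY → VLY → JCT: 5+6+11+5 = 27
CEN → FIR → QRY → JCT: 5+6+10 = 21
The minimum is 21 min via CEN → FIR → QRY → JCT.

21 min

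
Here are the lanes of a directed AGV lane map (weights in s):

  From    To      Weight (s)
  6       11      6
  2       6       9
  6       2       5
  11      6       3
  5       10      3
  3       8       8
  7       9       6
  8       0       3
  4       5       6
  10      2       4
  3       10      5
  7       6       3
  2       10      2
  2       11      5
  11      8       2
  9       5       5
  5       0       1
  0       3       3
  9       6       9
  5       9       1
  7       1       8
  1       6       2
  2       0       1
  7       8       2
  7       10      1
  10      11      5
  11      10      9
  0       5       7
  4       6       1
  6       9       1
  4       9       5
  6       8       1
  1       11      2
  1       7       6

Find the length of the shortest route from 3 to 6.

Enumerating some paths:
3–10–2–6: 5+4+9 = 18
3–10–2–11–6: 5+4+5+3 = 17
3–10–11–6: 5+5+3 = 13
Cheapest is 3–10–11–6 at 13 s.

13 s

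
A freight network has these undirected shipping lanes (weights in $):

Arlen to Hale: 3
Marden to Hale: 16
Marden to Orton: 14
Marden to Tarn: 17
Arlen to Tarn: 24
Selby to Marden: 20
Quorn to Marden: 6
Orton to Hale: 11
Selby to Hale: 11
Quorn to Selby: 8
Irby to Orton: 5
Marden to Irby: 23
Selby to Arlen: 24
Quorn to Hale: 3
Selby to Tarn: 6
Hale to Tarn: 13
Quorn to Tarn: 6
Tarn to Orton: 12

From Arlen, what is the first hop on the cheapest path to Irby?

Enumerating some paths:
Arlen–Hale–Quorn–Tarn–Orton–Irby: 3+3+6+12+5 = 29
Arlen–Hale–Orton–Irby: 3+11+5 = 19
Arlen–Hale–Tarn–Orton–Irby: 3+13+12+5 = 33
Arlen–Hale–Quorn–Marden–Orton–Irby: 3+3+6+14+5 = 31
Cheapest is Arlen–Hale–Orton–Irby at $19.
So from Arlen the first move is to Hale.

Hale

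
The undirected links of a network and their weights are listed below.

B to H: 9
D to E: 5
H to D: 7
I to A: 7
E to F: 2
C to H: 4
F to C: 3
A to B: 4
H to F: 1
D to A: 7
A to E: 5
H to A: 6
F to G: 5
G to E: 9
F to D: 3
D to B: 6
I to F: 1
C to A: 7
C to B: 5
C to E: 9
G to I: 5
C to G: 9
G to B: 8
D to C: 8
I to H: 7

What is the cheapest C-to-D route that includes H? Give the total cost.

Shortest C→H: C → H = 4
Best H to D: H → F → D costing 4
Total via H: 4 + 4 = 8.

8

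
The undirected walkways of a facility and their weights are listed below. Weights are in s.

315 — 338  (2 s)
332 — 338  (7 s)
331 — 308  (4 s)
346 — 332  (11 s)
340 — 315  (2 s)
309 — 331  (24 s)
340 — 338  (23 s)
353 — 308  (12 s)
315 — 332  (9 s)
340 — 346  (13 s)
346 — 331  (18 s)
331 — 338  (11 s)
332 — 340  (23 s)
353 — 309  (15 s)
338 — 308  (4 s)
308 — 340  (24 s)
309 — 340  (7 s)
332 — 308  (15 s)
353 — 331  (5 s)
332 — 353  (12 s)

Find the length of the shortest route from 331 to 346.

Settle nodes by increasing distance from 331:
331: 0
308: 4  (via 331)
353: 5  (via 331)
338: 8  (via 308)
315: 10  (via 338)
340: 12  (via 315)
332: 15  (via 338)
346: 18  (via 331)
Shortest route: 331–346 = 18 s.

18 s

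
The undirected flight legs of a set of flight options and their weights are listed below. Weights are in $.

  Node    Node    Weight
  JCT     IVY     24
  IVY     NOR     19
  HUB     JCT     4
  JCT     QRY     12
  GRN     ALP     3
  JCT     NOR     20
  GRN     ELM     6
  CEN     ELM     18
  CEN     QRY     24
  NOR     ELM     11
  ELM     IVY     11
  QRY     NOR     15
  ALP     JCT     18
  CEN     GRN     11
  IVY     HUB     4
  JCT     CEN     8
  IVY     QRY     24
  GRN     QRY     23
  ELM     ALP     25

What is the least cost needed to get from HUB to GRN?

$21

Candidate routes:
HUB → JCT → ALP → GRN: 4+18+3 = 25
HUB → IVY → ELM → GRN: 4+11+6 = 21
HUB → JCT → CEN → GRN: 4+8+11 = 23
The minimum is $21 via HUB → IVY → ELM → GRN.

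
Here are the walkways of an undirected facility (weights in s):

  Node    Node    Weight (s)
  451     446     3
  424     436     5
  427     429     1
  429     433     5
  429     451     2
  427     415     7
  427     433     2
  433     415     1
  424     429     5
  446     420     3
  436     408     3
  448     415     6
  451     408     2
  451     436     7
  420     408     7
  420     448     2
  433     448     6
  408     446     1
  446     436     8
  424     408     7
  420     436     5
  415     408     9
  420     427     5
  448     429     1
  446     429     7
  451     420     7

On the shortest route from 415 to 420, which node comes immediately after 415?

Compare a few routes:
415–448–420: 6+2 = 8
415–433–427–429–448–420: 1+2+1+1+2 = 7
The minimum is 7 s via 415–433–427–429–448–420.
So from 415 the first move is to 433.

433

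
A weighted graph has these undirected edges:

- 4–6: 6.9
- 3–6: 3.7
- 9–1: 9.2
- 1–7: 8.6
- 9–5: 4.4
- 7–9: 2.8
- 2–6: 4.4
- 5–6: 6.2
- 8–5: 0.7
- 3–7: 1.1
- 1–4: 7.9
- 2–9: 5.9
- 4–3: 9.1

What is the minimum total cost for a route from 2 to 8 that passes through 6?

11.3

Shortest 2→6: 2–6 = 4.4
Shortest 6→8: 6–5–8 = 6.9
Total via 6: 4.4 + 6.9 = 11.3.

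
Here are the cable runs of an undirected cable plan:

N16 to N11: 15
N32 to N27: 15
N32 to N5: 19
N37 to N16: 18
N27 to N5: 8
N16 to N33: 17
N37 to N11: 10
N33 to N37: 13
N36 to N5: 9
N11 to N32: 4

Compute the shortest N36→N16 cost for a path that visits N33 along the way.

72

Shortest N36→N33: N36–N5–N32–N11–N37–N33 = 55
Best N33 to N16: N33–N16 costing 17
Total via N33: 55 + 17 = 72.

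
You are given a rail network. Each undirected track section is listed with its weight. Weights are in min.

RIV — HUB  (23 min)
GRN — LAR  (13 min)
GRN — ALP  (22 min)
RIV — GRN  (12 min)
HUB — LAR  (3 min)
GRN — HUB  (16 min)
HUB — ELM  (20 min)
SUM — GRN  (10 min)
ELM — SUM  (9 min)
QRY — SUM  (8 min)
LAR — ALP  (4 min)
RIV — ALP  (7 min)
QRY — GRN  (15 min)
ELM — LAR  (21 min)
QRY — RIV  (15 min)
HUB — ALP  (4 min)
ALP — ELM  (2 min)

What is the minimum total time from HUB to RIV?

11 min

Settle nodes by increasing distance from HUB:
HUB: 0
LAR: 3  (via HUB)
ALP: 4  (via HUB)
ELM: 6  (via ALP)
RIV: 11  (via ALP)
Shortest route: HUB–ALP–RIV = 11 min.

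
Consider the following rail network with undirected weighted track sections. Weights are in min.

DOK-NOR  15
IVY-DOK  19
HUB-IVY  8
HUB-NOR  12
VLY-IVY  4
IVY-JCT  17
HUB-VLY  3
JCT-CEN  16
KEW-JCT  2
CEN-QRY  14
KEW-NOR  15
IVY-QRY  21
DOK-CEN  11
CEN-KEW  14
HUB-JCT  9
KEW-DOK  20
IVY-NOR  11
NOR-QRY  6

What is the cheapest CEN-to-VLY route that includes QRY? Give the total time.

Shortest CEN→QRY: CEN → QRY = 14
Shortest QRY→VLY: QRY → NOR → IVY → VLY = 21
Total via QRY: 14 + 21 = 35 min.

35 min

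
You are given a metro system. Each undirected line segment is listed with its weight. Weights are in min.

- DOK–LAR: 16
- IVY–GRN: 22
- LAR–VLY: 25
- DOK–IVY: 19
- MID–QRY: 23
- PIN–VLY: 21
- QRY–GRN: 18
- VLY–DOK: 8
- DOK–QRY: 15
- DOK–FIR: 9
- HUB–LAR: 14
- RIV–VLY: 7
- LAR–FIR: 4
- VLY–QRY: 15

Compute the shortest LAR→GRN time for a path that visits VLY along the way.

54 min

Best LAR to VLY: LAR → FIR → DOK → VLY costing 21
Best VLY to GRN: VLY → QRY → GRN costing 33
Total via VLY: 21 + 33 = 54 min.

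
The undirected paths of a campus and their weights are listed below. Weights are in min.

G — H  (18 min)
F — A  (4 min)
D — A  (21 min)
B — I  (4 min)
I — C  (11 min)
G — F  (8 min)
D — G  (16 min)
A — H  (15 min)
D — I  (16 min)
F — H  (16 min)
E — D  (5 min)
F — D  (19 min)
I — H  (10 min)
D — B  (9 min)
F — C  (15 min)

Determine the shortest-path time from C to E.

Shortest distances from C:
C: 0
I: 11  (via C)
B: 15  (via I)
F: 15  (via C)
A: 19  (via F)
H: 21  (via I)
G: 23  (via F)
D: 24  (via B)
E: 29  (via D)
Shortest route: C–I–B–D–E = 29 min.

29 min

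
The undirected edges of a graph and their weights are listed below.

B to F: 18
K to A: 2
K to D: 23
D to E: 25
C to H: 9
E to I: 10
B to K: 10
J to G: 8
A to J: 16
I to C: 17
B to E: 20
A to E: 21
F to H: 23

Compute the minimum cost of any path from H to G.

Running Dijkstra from H:
H: 0
C: 9  (via H)
F: 23  (via H)
I: 26  (via C)
E: 36  (via I)
B: 41  (via F)
K: 51  (via B)
A: 53  (via K)
D: 61  (via E)
J: 69  (via A)
G: 77  (via J)
Shortest route: H–F–B–K–A–J–G = 77.

77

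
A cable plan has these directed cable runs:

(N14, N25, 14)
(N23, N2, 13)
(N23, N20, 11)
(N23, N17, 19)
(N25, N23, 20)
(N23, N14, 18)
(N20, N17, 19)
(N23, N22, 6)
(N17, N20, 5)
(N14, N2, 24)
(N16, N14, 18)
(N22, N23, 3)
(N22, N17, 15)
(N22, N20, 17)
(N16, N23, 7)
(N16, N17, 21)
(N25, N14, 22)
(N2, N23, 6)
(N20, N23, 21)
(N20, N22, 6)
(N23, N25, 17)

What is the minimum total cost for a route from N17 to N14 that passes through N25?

53

Best N17 to N25: N17–N20–N22–N23–N25 costing 31
Shortest N25→N14: N25–N14 = 22
Total via N25: 31 + 22 = 53.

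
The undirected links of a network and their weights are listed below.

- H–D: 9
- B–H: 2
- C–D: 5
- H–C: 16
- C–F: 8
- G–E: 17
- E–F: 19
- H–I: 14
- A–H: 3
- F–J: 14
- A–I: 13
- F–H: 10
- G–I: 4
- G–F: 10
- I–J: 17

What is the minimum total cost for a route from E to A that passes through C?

Shortest E→C: E–F–C = 27
Best C to A: C–D–H–A costing 17
Total via C: 27 + 17 = 44.

44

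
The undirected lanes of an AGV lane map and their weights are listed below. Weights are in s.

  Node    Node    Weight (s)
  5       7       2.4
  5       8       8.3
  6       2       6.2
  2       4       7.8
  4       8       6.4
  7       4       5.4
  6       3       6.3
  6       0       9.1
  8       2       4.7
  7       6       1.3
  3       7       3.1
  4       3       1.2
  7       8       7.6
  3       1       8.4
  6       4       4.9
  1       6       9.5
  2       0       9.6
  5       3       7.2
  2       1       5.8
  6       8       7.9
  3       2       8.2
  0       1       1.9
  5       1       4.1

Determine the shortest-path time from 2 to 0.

7.7 s

Settle nodes by increasing distance from 2:
2: 0
8: 4.7  (via 2)
1: 5.8  (via 2)
6: 6.2  (via 2)
7: 7.5  (via 6)
0: 7.7  (via 1)
Shortest route: 2–1–0 = 7.7 s.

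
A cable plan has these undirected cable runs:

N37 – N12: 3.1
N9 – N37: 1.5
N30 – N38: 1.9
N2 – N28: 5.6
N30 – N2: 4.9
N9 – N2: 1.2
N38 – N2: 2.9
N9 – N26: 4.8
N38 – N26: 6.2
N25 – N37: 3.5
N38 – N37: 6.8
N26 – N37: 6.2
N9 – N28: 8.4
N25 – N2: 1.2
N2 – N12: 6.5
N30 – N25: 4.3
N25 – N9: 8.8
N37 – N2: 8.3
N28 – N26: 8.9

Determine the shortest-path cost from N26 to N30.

Compare a few routes:
N26 → N9 → N2 → N25 → N30: 4.8+1.2+1.2+4.3 = 11.5
N26 → N9 → N2 → N30: 4.8+1.2+4.9 = 10.9
N26 → N38 → N30: 6.2+1.9 = 8.1
N26 → N9 → N2 → N38 → N30: 4.8+1.2+2.9+1.9 = 10.8
Cheapest is N26 → N38 → N30 at 8.1.

8.1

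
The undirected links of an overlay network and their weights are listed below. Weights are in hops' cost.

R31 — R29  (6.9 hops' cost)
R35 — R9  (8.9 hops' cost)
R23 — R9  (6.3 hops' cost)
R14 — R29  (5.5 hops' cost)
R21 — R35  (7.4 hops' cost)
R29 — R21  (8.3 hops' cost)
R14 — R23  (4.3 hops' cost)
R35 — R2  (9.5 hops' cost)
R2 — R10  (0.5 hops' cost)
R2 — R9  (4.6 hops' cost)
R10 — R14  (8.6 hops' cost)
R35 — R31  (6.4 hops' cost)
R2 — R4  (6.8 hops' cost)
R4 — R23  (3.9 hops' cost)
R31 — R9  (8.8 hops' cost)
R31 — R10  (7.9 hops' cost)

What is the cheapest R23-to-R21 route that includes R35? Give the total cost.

Best R23 to R35: R23–R9–R35 costing 15.2
Best R35 to R21: R35–R21 costing 7.4
Total via R35: 15.2 + 7.4 = 22.6 hops' cost.

22.6 hops' cost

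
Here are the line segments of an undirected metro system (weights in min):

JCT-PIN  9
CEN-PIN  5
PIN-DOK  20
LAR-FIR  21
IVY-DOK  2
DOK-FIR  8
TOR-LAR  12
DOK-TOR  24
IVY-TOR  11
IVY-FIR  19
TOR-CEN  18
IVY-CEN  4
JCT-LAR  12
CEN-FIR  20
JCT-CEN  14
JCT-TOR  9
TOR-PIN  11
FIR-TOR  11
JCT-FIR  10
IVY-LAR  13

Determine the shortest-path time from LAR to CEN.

Enumerating some paths:
LAR–JCT–PIN–CEN: 12+9+5 = 26
LAR–IVY–CEN: 13+4 = 17
LAR–JCT–CEN: 12+14 = 26
The minimum is 17 min via LAR–IVY–CEN.

17 min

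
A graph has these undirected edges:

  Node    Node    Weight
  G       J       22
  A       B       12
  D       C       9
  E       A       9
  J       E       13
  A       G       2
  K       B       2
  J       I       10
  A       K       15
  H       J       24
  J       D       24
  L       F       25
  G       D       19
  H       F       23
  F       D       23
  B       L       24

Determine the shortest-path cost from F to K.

51

Compare a few routes:
F - L - B - K: 25+24+2 = 51
F - D - G - A - B - K: 23+19+2+12+2 = 58
Cheapest is F - L - B - K at 51.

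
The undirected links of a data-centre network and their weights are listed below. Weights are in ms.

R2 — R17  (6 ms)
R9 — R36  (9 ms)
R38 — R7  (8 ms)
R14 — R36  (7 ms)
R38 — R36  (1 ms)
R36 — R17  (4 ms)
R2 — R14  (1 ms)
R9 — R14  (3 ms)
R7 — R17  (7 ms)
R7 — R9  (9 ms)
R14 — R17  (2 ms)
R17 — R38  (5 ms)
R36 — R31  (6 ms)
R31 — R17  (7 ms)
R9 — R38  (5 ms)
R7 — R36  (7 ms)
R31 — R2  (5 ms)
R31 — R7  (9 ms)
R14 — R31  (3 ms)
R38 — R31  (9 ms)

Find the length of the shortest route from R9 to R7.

Enumerating some paths:
R9–R14–R17–R7: 3+2+7 = 12
R9–R7: 9 = 9
The minimum is 9 ms via R9–R7.

9 ms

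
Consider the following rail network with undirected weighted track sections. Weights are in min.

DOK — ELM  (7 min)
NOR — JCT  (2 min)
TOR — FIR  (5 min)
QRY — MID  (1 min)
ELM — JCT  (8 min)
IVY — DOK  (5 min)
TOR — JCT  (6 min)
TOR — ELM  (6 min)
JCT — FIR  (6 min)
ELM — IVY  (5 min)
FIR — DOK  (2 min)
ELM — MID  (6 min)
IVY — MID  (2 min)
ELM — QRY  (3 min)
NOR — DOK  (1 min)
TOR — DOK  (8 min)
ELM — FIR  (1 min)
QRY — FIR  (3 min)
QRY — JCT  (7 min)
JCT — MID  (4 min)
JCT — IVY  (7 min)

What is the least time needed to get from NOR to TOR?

Settle nodes by increasing distance from NOR:
NOR: 0
DOK: 1  (via NOR)
JCT: 2  (via NOR)
FIR: 3  (via DOK)
ELM: 4  (via FIR)
IVY: 6  (via DOK)
MID: 6  (via JCT)
QRY: 6  (via FIR)
TOR: 8  (via JCT)
Shortest route: NOR → JCT → TOR = 8 min.

8 min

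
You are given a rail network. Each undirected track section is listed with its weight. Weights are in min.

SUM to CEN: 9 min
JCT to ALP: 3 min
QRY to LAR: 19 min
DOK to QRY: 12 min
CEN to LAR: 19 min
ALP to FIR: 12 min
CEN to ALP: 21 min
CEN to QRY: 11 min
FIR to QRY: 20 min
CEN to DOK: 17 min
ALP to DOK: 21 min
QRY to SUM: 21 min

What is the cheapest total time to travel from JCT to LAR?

Running Dijkstra from JCT:
JCT: 0
ALP: 3  (via JCT)
FIR: 15  (via ALP)
CEN: 24  (via ALP)
DOK: 24  (via ALP)
SUM: 33  (via CEN)
QRY: 35  (via FIR)
LAR: 43  (via CEN)
Shortest route: JCT → ALP → CEN → LAR = 43 min.

43 min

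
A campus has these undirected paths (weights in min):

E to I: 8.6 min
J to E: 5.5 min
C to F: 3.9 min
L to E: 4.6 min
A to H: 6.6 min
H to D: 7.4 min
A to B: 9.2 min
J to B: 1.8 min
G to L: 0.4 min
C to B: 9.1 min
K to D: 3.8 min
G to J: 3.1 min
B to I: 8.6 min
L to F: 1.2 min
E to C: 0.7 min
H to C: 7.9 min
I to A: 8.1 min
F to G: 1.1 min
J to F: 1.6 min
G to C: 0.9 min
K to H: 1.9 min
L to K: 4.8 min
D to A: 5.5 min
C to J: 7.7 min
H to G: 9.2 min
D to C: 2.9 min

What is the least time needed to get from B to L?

4.6 min

Candidate routes:
B → J → F → L: 1.8+1.6+1.2 = 4.6
B → J → F → G → L: 1.8+1.6+1.1+0.4 = 4.9
B → J → G → L: 1.8+3.1+0.4 = 5.3
The minimum is 4.6 min via B → J → F → L.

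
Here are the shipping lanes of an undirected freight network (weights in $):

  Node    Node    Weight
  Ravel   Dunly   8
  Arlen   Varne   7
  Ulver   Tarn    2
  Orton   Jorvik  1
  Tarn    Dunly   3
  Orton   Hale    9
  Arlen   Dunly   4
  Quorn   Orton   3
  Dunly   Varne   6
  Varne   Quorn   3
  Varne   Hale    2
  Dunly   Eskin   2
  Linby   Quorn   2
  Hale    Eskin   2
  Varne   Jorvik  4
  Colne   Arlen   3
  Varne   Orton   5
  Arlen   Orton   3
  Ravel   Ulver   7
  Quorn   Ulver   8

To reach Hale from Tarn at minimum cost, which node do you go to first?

Candidate routes:
Tarn - Ulver - Quorn - Varne - Hale: 2+8+3+2 = 15
Tarn - Dunly - Eskin - Hale: 3+2+2 = 7
Tarn - Dunly - Arlen - Varne - Hale: 3+4+7+2 = 16
Tarn - Dunly - Varne - Hale: 3+6+2 = 11
The minimum is $7 via Tarn - Dunly - Eskin - Hale.
So from Tarn the first move is to Dunly.

Dunly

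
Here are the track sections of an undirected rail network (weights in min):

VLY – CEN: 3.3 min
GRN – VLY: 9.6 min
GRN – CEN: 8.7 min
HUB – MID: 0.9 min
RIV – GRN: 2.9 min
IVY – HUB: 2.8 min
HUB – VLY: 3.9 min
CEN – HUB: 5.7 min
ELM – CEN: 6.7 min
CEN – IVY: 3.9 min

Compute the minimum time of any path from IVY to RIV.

Settle nodes by increasing distance from IVY:
IVY: 0
HUB: 2.8  (via IVY)
MID: 3.7  (via HUB)
CEN: 3.9  (via IVY)
VLY: 6.7  (via HUB)
ELM: 10.6  (via CEN)
GRN: 12.6  (via CEN)
RIV: 15.5  (via GRN)
Shortest route: IVY–CEN–GRN–RIV = 15.5 min.

15.5 min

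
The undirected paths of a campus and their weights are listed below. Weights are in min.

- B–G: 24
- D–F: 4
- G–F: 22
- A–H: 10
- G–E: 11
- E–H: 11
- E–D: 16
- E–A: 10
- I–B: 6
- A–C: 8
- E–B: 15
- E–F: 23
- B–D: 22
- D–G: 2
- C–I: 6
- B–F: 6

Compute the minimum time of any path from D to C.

Settle nodes by increasing distance from D:
D: 0
G: 2  (via D)
F: 4  (via D)
B: 10  (via F)
E: 13  (via G)
I: 16  (via B)
C: 22  (via I)
Shortest route: D–F–B–I–C = 22 min.

22 min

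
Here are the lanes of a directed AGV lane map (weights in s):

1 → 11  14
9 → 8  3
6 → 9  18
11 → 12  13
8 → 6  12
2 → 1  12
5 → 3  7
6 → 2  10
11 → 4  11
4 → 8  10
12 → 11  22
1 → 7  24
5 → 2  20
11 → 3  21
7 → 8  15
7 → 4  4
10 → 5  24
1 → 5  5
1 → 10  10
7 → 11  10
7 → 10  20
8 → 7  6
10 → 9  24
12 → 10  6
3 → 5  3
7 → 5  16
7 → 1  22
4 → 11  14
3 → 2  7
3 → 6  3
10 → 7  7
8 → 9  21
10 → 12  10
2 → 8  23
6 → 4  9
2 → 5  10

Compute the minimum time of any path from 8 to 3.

Enumerating some paths:
8 - 7 - 11 - 3: 6+10+21 = 37
8 - 7 - 5 - 3: 6+16+7 = 29
Cheapest is 8 - 7 - 5 - 3 at 29 s.

29 s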